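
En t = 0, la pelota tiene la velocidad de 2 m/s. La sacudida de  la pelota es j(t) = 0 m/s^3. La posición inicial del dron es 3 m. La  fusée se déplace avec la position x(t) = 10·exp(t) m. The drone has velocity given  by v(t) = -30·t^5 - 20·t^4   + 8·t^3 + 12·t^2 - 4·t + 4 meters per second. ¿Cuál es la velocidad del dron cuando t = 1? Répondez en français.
De l'équation de la vitesse v(t) = -30·t^5 - 20·t^4 + 8·t^3 + 12·t^2 - 4·t + 4, nous substituons t = 1 pour obtenir v = -30.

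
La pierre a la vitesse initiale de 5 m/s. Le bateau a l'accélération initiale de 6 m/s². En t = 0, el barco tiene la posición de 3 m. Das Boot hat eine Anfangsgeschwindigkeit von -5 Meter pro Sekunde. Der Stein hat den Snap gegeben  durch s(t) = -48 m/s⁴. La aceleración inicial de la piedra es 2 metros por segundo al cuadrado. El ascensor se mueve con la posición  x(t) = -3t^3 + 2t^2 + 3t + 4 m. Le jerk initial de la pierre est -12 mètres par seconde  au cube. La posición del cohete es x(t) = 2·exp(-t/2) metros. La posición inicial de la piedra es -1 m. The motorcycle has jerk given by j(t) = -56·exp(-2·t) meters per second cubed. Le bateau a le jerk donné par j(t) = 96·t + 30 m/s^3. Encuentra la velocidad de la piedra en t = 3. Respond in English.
To find the answer, we compute 3 integrals of s(t) = -48. Finding the antiderivative of s(t) and using j(0) = -12: j(t) = -48·t - 12. Finding the antiderivative of j(t) and using a(0) = 2: a(t) = -24·t^2 - 12·t + 2. Taking ∫a(t)dt and applying v(0) = 5, we find v(t) = -8·t^3 - 6·t^2 + 2·t + 5. We have velocity v(t) = -8·t^3 - 6·t^2 + 2·t + 5. Substituting t = 3: v(3) = -259.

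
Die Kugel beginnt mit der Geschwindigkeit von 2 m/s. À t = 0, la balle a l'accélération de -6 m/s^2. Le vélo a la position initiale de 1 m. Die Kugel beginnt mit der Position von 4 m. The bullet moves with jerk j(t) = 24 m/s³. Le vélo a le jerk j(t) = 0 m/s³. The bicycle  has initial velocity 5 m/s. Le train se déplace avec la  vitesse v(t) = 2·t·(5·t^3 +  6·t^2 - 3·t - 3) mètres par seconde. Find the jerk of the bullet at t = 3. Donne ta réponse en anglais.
We have jerk j(t) = 24. Substituting t = 3: j(3) = 24.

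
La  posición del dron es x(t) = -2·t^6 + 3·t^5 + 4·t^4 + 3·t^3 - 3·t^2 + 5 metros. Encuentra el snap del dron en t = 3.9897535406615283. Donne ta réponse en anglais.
To solve this, we need to take 4 derivatives of our position equation x(t) = -2·t^6 + 3·t^5 + 4·t^4 + 3·t^3 - 3·t^2 + 5. Differentiating position, we get velocity: v(t) = -12·t^5 + 15·t^4 + 16·t^3 + 9·t^2 - 6·t. Taking d/dt of v(t), we find a(t) = -60·t^4 + 60·t^3 + 48·t^2 + 18·t - 6. The derivative of acceleration gives jerk: j(t) = -240·t^3 + 180·t^2 + 96·t + 18. The derivative of jerk gives snap: s(t) = -720·t^2 + 360·t + 96. We have snap s(t) = -720·t^2 + 360·t + 96. Substituting t = 3.9897535406615283: s(3.9897535406615283) = -9928.74471232112.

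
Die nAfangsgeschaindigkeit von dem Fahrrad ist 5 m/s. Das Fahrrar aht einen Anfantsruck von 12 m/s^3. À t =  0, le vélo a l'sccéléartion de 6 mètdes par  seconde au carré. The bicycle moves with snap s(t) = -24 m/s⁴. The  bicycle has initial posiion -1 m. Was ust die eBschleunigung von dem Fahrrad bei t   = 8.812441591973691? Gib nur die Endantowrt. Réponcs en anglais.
a(8.812441591973691) = -820.160222639689.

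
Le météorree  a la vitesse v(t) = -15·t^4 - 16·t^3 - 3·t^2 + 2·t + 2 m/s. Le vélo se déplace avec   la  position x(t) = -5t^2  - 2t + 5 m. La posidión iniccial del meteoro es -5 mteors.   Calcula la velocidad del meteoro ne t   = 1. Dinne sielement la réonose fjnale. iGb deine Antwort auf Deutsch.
v(1) = -30.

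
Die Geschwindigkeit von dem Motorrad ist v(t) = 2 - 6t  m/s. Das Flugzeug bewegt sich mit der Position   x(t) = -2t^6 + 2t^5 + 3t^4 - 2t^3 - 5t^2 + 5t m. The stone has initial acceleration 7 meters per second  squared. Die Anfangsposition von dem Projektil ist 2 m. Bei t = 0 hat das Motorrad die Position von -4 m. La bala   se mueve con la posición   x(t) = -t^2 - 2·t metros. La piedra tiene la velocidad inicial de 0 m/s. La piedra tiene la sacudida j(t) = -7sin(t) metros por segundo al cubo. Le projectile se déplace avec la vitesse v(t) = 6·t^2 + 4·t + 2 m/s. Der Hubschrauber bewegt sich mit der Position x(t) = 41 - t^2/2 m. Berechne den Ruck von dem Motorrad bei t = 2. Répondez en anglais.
To solve this, we need to take 2 derivatives of our velocity equation v(t) = 2 - 6·t. Taking d/dt of v(t), we find a(t) = -6. The derivative of acceleration gives jerk: j(t) = 0. Using j(t) = 0 and substituting t = 2, we find j = 0.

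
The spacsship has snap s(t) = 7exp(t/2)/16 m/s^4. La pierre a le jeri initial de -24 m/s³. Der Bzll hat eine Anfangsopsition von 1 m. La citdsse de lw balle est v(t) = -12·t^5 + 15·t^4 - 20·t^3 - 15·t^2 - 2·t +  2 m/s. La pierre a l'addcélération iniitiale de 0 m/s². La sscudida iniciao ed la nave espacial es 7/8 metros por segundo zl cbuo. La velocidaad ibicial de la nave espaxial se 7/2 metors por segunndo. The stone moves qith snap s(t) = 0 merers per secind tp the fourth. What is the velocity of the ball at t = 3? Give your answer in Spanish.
De la ecuación de la velocidad v(t) = -12·t^5 + 15·t^4 - 20·t^3 - 15·t^2 - 2·t + 2, sustituimos t = 3 para obtener v = -2380.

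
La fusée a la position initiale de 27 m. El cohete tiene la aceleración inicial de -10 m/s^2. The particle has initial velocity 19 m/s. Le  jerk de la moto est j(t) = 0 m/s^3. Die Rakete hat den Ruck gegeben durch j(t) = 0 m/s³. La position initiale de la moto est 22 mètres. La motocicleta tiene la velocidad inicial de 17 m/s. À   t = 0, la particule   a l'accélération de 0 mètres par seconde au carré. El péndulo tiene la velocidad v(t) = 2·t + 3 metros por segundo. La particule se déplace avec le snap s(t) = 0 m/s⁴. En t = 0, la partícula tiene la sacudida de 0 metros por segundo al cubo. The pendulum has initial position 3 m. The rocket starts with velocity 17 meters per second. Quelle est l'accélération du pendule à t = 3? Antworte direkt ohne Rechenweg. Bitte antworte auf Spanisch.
La respuesta es 2.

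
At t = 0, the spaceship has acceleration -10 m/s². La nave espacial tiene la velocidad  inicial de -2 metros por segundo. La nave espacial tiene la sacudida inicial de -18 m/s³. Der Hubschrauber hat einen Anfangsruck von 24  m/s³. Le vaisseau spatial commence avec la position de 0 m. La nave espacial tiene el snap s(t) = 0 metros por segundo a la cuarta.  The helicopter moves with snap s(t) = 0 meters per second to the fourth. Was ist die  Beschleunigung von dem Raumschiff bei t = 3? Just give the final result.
Bei t = 3, a = -64.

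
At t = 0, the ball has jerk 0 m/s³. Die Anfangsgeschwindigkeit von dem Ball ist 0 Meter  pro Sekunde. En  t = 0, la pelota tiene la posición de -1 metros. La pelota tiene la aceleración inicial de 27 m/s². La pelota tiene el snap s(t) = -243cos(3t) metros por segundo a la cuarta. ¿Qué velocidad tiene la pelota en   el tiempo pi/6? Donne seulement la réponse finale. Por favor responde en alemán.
Die Geschwindigkeit bei t = pi/6 ist v = 9.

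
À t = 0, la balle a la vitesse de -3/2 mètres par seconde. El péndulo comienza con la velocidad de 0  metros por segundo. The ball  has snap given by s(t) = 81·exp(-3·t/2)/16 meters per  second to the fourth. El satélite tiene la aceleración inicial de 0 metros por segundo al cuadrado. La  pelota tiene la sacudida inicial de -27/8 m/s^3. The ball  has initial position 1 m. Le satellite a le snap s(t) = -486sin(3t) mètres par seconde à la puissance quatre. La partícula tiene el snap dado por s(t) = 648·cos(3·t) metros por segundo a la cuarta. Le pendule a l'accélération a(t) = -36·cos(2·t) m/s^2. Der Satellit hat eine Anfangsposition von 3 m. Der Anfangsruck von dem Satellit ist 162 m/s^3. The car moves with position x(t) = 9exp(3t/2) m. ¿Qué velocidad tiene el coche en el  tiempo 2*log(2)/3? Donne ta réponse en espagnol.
Partiendo de la posición x(t) = 9·exp(3·t/2), tomamos 1 derivada. Tomando d/dt de x(t), encontramos v(t) = 27·exp(3·t/2)/2. De la ecuación de la velocidad v(t) = 27·exp(3·t/2)/2, sustituimos t = 2*log(2)/3 para obtener v = 27.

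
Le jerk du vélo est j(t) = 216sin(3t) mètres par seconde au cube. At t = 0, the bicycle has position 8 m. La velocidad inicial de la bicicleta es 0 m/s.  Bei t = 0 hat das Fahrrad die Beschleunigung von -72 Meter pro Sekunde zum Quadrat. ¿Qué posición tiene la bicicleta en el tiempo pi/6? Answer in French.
Pour résoudre ceci, nous devons prendre 3 intégrales de notre équation du jerk j(t) = 216·sin(3·t). L'intégrale du jerk, avec a(0) = -72, donne l'accélération: a(t) = -72·cos(3·t). En prenant ∫a(t)dt et en appliquant v(0) = 0, nous trouvons v(t) = -24·sin(3·t). En intégrant la vitesse et en utilisant la condition initiale x(0) = 8, nous obtenons x(t) = 8·cos(3·t). En utilisant x(t) = 8·cos(3·t) et en substituant t = pi/6, nous trouvons x = 0.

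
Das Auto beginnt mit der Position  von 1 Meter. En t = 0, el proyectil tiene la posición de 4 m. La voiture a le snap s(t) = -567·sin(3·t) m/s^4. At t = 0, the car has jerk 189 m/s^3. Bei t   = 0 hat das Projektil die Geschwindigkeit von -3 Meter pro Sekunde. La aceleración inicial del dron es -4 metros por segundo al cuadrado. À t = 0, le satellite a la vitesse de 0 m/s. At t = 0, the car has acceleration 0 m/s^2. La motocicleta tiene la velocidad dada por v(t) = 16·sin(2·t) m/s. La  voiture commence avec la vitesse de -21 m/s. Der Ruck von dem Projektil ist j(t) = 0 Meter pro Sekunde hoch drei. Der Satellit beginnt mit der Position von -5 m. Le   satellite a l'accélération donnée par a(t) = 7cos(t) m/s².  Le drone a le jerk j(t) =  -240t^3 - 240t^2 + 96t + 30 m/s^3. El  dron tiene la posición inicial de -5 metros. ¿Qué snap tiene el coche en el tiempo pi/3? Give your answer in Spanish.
Tenemos el snap s(t) = -567·sin(3·t). Sustituyendo t = pi/3: s(pi/3) = 0.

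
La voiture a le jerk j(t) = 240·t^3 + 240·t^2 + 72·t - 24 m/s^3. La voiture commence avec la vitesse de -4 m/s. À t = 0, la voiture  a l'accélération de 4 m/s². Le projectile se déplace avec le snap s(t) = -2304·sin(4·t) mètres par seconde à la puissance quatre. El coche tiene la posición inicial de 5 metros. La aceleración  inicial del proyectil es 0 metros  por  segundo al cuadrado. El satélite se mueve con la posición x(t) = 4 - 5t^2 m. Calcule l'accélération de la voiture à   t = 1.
En partant du jerk j(t) = 240·t^3 + 240·t^2 + 72·t - 24, nous prenons 1 primitive. En intégrant le jerk et en utilisant la condition initiale a(0) = 4, nous obtenons a(t) = 60·t^4 + 80·t^3 + 36·t^2 - 24·t + 4. De l'équation de l'accélération a(t) = 60·t^4 + 80·t^3 + 36·t^2 - 24·t + 4, nous substituons t = 1 pour obtenir a = 156.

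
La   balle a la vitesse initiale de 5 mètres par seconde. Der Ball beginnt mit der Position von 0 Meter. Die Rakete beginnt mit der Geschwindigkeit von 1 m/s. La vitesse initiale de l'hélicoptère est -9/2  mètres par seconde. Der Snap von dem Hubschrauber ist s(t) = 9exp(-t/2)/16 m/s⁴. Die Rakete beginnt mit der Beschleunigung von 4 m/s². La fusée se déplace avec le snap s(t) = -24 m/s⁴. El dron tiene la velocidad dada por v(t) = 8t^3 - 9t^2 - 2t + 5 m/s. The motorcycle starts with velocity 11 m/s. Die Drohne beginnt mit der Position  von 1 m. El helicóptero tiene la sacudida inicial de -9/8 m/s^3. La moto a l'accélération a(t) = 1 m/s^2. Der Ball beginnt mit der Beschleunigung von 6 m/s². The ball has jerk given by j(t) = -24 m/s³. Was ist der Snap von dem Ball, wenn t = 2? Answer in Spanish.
Para resolver esto, necesitamos tomar 1 derivada de nuestra ecuación de la sacudida j(t) = -24. Derivando la sacudida, obtenemos el snap: s(t) = 0. Tenemos el snap s(t) = 0. Sustituyendo t = 2: s(2) = 0.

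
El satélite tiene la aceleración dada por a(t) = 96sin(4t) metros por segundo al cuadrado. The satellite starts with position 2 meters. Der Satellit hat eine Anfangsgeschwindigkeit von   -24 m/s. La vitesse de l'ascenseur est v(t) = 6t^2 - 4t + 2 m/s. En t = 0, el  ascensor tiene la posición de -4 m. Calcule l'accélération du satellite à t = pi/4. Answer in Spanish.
De la ecuación de la aceleración a(t) = 96·sin(4·t), sustituimos t = pi/4 para obtener a = 0.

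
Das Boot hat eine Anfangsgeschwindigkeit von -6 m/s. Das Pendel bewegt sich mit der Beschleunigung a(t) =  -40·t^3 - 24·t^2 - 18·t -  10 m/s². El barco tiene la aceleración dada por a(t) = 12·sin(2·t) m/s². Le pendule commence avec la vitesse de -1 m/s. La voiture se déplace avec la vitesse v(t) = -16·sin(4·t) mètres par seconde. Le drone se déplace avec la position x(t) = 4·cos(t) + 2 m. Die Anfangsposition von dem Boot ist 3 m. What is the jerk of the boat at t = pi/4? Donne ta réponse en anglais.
We must differentiate our acceleration equation a(t) = 12·sin(2·t) 1 time. Differentiating acceleration, we get jerk: j(t) = 24·cos(2·t). We have jerk j(t) = 24·cos(2·t). Substituting t = pi/4: j(pi/4) = 0.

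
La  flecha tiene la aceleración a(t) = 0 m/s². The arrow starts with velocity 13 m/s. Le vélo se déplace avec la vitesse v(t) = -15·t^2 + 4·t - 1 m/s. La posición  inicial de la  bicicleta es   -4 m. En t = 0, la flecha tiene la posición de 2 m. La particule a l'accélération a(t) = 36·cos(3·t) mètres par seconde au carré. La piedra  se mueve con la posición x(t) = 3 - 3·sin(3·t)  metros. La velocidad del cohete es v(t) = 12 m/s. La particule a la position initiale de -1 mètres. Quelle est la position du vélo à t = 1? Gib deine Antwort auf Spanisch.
Debemos encontrar la antiderivada de nuestra ecuación de la velocidad v(t) = -15·t^2 + 4·t - 1 1 vez. Tomando ∫v(t)dt y aplicando x(0) = -4, encontramos x(t) = -5·t^3 + 2·t^2 - t - 4. De la ecuación de la posición x(t) = -5·t^3 + 2·t^2 - t - 4, sustituimos t = 1 para obtener x = -8.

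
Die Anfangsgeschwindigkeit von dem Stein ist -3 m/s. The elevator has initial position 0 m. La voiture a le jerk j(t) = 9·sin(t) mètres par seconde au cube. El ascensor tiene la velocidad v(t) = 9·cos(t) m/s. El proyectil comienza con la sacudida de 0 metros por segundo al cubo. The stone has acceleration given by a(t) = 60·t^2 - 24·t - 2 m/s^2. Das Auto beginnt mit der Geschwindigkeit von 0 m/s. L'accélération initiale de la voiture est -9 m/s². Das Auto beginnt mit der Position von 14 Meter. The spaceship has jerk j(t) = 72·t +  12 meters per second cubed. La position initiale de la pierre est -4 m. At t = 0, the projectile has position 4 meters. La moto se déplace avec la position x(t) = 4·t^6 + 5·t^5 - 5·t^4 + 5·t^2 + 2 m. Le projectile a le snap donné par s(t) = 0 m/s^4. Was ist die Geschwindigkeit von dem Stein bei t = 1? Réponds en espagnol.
Partiendo de la aceleración a(t) = 60·t^2 - 24·t - 2, tomamos 1 antiderivada. La integral de la aceleración, con v(0) = -3, da la velocidad: v(t) = 20·t^3 - 12·t^2 - 2·t - 3. Usando v(t) = 20·t^3 - 12·t^2 - 2·t - 3 y sustituyendo t = 1, encontramos v = 3.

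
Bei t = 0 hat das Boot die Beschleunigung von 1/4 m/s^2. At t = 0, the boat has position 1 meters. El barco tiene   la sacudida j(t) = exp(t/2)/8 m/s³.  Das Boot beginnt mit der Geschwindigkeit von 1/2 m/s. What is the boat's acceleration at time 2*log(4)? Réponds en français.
Pour résoudre ceci, nous devons prendre 1 intégrale de notre équation du jerk j(t) = exp(t/2)/8. L'intégrale du jerk, avec a(0) = 1/4, donne l'accélération: a(t) = exp(t/2)/4. De l'équation de l'accélération a(t) = exp(t/2)/4, nous substituons t = 2*log(4) pour obtenir a = 1.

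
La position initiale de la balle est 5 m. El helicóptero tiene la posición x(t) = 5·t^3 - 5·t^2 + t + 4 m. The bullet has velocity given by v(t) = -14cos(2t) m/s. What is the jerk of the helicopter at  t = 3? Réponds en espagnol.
Debemos derivar nuestra ecuación de la posición x(t) = 5·t^3 - 5·t^2 + t + 4 3 veces. La derivada de la posición da la velocidad: v(t) = 15·t^2 - 10·t + 1. Tomando d/dt de v(t), encontramos a(t) = 30·t - 10. Derivando la aceleración, obtenemos la sacudida: j(t) = 30. De la ecuación de la sacudida j(t) = 30, sustituimos t = 3 para obtener j = 30.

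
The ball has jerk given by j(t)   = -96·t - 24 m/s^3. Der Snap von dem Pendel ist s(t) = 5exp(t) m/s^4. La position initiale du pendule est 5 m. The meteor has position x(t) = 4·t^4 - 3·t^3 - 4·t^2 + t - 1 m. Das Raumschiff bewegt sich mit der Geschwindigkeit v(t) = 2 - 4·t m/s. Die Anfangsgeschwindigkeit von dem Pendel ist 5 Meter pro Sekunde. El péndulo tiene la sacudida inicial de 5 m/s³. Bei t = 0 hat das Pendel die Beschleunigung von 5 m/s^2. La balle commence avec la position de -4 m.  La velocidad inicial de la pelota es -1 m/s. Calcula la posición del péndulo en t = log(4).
Para resolver esto, necesitamos tomar 4 integrales de nuestra ecuación del snap s(t) = 5·exp(t). La antiderivada del snap, con j(0) = 5, da la sacudida: j(t) = 5·exp(t). Tomando ∫j(t)dt y aplicando a(0) = 5, encontramos a(t) = 5·exp(t). La integral de la aceleración es la velocidad. Usando v(0) = 5, obtenemos v(t) = 5·exp(t). Tomando ∫v(t)dt y aplicando x(0) = 5, encontramos x(t) = 5·exp(t). Tenemos la posición x(t) = 5·exp(t). Sustituyendo t = log(4): x(log(4)) = 20.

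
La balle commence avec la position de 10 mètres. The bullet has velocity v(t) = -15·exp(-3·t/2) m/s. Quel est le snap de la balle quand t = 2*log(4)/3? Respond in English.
To solve this, we need to take 3 derivatives of our velocity equation v(t) = -15·exp(-3·t/2). Differentiating velocity, we get acceleration: a(t) = 45·exp(-3·t/2)/2. Taking d/dt of a(t), we find j(t) = -135·exp(-3·t/2)/4. Differentiating jerk, we get snap: s(t) = 405·exp(-3·t/2)/8. We have snap s(t) = 405·exp(-3·t/2)/8. Substituting t = 2*log(4)/3: s(2*log(4)/3) = 405/32.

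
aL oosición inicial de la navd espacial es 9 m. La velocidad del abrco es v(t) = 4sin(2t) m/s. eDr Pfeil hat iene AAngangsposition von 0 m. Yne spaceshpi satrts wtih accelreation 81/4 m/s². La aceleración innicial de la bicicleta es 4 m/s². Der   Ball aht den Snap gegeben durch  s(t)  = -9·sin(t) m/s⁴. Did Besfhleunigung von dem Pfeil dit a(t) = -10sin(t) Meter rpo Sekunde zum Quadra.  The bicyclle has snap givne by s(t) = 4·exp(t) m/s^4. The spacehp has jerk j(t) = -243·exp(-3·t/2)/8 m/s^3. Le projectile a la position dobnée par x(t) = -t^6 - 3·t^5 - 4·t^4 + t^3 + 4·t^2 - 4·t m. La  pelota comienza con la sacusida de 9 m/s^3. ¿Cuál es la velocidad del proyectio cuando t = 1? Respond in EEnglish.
We must differentiate our position equation x(t) = -t^6 - 3·t^5 - 4·t^4 + t^3 + 4·t^2 - 4·t 1 time. Differentiating position, we get velocity: v(t) = -6·t^5 - 15·t^4 - 16·t^3 + 3·t^2 + 8·t - 4. Using v(t) = -6·t^5 - 15·t^4 - 16·t^3 + 3·t^2 + 8·t - 4 and substituting t = 1, we find v = -30.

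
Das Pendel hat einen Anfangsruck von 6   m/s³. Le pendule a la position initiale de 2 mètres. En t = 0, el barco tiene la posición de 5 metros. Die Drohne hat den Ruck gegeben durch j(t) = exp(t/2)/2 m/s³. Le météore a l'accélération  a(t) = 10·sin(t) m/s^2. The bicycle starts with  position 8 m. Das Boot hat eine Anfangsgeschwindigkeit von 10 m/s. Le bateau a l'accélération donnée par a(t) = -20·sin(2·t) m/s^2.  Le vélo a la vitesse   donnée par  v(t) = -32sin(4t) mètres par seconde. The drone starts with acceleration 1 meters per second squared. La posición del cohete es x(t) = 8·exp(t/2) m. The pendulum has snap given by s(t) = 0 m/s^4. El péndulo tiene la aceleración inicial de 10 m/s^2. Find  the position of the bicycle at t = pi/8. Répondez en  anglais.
We must find the integral of our velocity equation v(t) = -32·sin(4·t) 1 time. Integrating velocity and using the initial condition x(0) = 8, we get x(t) = 8·cos(4·t). From the given position equation x(t) = 8·cos(4·t), we substitute t = pi/8 to get x = 0.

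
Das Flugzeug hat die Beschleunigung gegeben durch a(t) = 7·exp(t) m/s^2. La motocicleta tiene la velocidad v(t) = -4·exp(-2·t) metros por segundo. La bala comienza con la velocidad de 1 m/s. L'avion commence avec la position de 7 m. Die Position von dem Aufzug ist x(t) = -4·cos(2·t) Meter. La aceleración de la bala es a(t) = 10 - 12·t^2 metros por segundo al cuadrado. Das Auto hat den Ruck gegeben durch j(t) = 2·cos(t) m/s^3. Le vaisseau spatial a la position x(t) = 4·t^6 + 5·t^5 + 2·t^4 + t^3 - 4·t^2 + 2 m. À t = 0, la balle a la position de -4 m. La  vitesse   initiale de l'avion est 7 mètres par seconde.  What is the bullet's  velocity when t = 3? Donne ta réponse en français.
Pour résoudre ceci, nous devons prendre 1 primitive de notre équation de l'accélération a(t) = 10 - 12·t^2. En intégrant l'accélération et en utilisant la condition initiale v(0) = 1, nous obtenons v(t) = -4·t^3 + 10·t + 1. En utilisant v(t) = -4·t^3 + 10·t + 1 et en substituant t = 3, nous trouvons v = -77.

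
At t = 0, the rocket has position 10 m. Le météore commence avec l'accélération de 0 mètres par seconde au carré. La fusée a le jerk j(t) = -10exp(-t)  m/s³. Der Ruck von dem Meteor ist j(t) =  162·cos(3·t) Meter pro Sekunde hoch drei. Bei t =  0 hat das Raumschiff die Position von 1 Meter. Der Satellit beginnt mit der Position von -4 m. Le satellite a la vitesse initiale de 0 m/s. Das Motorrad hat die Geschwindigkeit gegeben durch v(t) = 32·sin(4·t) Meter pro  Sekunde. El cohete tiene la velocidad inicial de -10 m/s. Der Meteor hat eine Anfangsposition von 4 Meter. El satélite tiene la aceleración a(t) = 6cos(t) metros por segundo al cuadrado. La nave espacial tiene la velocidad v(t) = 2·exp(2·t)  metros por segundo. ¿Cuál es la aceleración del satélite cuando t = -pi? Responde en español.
Usando a(t) = 6·cos(t) y sustituyendo t = -pi, encontramos a = -6.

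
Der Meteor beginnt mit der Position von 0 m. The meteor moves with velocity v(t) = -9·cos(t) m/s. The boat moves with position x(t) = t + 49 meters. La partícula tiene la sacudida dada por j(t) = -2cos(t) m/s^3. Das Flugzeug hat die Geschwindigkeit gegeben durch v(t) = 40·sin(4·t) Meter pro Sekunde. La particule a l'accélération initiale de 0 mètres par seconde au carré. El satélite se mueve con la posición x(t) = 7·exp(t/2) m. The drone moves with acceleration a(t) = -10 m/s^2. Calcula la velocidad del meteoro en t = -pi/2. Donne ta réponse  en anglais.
From the given velocity equation v(t) = -9·cos(t), we substitute t = -pi/2 to get v = 0.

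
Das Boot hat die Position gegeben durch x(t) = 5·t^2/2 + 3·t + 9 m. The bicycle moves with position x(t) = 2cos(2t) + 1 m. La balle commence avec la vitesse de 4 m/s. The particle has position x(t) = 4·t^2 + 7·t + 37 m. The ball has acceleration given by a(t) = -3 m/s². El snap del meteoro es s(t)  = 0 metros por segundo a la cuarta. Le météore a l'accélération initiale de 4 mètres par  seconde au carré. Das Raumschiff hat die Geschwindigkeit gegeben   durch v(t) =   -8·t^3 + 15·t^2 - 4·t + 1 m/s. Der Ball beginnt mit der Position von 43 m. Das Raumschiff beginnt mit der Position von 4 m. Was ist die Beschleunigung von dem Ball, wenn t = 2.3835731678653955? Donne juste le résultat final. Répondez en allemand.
a(2.3835731678653955) = -3.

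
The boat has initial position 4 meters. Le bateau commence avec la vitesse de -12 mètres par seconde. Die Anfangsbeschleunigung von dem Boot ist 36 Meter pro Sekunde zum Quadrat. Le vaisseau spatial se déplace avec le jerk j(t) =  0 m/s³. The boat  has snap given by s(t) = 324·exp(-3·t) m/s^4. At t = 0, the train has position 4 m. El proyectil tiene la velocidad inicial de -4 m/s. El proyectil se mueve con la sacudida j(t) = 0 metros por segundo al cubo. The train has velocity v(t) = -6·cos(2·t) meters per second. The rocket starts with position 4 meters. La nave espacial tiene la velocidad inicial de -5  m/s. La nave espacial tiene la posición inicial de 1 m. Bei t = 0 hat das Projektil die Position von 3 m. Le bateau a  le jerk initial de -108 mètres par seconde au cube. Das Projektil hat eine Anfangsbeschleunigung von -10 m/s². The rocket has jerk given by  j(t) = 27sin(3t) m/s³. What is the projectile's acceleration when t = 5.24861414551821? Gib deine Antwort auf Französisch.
En partant du jerk j(t) = 0, nous prenons 1 primitive. En intégrant le jerk et en utilisant la condition initiale a(0) = -10, nous obtenons a(t) = -10. Nous avons l'accélération a(t) = -10. En substituant t = 5.24861414551821: a(5.24861414551821) = -10.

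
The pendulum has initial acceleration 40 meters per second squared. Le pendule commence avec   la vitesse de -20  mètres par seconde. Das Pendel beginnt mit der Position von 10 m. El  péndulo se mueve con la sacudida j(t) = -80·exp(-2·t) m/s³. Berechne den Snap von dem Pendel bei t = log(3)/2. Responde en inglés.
Starting from jerk j(t) = -80·exp(-2·t), we take 1 derivative. Differentiating jerk, we get snap: s(t) = 160·exp(-2·t). Using s(t) = 160·exp(-2·t) and substituting t = log(3)/2, we find s = 160/3.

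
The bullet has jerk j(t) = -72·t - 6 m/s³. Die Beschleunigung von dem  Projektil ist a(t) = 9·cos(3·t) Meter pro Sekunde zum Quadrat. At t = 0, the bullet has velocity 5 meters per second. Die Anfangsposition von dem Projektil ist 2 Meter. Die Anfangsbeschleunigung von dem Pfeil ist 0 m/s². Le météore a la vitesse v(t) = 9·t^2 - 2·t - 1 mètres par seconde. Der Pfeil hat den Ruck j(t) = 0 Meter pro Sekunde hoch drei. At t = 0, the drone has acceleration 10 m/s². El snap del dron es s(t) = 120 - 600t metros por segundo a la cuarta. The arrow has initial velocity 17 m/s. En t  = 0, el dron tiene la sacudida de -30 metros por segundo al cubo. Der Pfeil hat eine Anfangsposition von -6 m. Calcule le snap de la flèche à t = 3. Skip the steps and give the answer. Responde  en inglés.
s(3) = 0.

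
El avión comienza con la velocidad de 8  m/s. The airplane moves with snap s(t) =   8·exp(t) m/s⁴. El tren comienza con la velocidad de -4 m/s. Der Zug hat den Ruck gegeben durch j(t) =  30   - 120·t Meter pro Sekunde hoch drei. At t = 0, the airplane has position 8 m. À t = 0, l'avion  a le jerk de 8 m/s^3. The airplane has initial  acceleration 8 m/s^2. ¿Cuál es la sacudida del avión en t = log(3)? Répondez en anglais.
To find the answer, we compute 1 integral of s(t) = 8·exp(t). Finding the antiderivative of s(t) and using j(0) = 8: j(t) = 8·exp(t). Using j(t) = 8·exp(t) and substituting t = log(3), we find j = 24.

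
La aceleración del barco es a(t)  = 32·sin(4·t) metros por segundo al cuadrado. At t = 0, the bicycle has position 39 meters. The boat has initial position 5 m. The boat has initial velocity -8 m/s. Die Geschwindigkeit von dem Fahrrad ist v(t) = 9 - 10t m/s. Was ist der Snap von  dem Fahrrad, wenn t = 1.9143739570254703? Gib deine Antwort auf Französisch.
Pour résoudre ceci, nous devons prendre 3 dérivées de notre équation de la vitesse v(t) = 9 - 10·t. La dérivée de la vitesse donne l'accélération: a(t) = -10. La dérivée de l'accélération donne le jerk: j(t) = 0. En prenant d/dt de j(t), nous trouvons s(t) = 0. De l'équation du snap s(t) = 0, nous substituons t = 1.9143739570254703 pour obtenir s = 0.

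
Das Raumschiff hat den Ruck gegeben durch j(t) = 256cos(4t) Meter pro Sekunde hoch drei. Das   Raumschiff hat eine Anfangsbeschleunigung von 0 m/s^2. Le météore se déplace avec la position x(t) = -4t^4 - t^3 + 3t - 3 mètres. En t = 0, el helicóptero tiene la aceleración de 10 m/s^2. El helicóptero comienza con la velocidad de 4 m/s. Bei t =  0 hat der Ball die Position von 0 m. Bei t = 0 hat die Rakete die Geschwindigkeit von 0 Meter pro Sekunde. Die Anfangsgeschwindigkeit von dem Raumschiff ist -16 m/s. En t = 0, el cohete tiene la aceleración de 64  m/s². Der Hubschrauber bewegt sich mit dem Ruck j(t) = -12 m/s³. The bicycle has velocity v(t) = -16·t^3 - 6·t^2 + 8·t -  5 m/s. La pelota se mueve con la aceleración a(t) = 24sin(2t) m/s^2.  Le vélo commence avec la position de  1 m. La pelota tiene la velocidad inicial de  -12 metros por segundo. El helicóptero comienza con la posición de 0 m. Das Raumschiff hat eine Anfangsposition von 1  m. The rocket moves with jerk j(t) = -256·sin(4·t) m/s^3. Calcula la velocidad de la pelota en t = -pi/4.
Partiendo de la aceleración a(t) = 24·sin(2·t), tomamos 1 antiderivada. Integrando la aceleración y usando la condición inicial v(0) = -12, obtenemos v(t) = -12·cos(2·t). Tenemos la velocidad v(t) = -12·cos(2·t). Sustituyendo t = -pi/4: v(-pi/4) = 0.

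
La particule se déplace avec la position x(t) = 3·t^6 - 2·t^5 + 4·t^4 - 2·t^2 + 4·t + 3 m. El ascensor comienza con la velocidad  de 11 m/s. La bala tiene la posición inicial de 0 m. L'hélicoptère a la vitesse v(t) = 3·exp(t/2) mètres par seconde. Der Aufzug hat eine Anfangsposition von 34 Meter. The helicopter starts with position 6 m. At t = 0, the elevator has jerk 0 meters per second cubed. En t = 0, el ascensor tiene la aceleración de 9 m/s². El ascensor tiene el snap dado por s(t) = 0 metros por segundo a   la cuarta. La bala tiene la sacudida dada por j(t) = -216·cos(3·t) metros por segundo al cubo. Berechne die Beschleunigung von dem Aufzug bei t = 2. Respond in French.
Nous devons intégrer notre équation du snap s(t) = 0 2 fois. En intégrant le snap et en utilisant la condition initiale j(0) = 0, nous obtenons j(t) = 0. L'intégrale du jerk est l'accélération. En utilisant a(0) = 9, nous obtenons a(t) = 9. En utilisant a(t) = 9 et en substituant t = 2, nous trouvons a = 9.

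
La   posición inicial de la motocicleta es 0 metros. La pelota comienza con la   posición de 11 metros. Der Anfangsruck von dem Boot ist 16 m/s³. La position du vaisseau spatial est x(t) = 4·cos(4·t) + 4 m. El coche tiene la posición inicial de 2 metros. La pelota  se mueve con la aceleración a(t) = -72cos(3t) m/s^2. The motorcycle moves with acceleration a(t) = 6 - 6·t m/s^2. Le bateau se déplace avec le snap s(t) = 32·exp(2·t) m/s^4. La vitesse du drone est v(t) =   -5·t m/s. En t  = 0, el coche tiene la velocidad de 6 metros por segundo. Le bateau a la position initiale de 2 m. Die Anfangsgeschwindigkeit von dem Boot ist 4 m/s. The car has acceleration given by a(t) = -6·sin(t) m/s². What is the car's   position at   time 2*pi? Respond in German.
Ausgehend von der Beschleunigung a(t) = -6·sin(t), nehmen wir 2 Stammfunktionen. Durch Integration von der Beschleunigung und Verwendung der Anfangsbedingung v(0) = 6, erhalten wir v(t) = 6·cos(t). Die Stammfunktion von der Geschwindigkeit ist die Position. Mit x(0) = 2 erhalten wir x(t) = 6·sin(t) + 2. Aus der Gleichung für die Position x(t) = 6·sin(t) + 2, setzen wir t = 2*pi ein und erhalten x = 2.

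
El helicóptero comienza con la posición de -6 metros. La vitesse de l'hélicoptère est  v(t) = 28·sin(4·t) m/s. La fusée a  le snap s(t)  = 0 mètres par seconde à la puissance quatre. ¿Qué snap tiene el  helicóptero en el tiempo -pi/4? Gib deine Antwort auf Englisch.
To solve this, we need to take 3 derivatives of our velocity equation v(t) = 28·sin(4·t). Differentiating velocity, we get acceleration: a(t) = 112·cos(4·t). The derivative of acceleration gives jerk: j(t) = -448·sin(4·t). Taking d/dt of j(t), we find s(t) = -1792·cos(4·t). From the given snap equation s(t) = -1792·cos(4·t), we substitute t = -pi/4 to get s = 1792.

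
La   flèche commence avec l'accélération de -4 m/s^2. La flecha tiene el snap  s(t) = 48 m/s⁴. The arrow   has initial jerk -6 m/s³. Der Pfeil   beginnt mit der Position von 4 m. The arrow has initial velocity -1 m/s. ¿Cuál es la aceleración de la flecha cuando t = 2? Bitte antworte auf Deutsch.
Wir müssen unsere Gleichung für den Snap s(t) = 48 2-mal integrieren. Durch Integration von dem Snap und Verwendung der Anfangsbedingung j(0) = -6, erhalten wir j(t) = 48·t - 6. Die Stammfunktion von dem Ruck ist die Beschleunigung. Mit a(0) = -4 erhalten wir a(t) = 24·t^2 - 6·t - 4. Aus der Gleichung für die Beschleunigung a(t) = 24·t^2 - 6·t - 4, setzen wir t = 2 ein und erhalten a = 80.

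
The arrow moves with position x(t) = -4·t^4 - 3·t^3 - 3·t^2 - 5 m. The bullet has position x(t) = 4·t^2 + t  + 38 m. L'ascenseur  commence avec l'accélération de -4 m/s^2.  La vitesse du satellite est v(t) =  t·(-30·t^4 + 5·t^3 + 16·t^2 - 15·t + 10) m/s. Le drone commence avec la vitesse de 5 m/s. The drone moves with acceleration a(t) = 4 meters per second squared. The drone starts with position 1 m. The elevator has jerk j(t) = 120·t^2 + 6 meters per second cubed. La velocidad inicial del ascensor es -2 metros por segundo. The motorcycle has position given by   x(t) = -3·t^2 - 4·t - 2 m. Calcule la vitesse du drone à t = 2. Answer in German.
Ausgehend von der Beschleunigung a(t) = 4, nehmen wir 1 Integral. Das Integral von der Beschleunigung ist die Geschwindigkeit. Mit v(0) = 5 erhalten wir v(t) = 4·t + 5. Aus der Gleichung für die Geschwindigkeit v(t) = 4·t + 5, setzen wir t = 2 ein und erhalten v = 13.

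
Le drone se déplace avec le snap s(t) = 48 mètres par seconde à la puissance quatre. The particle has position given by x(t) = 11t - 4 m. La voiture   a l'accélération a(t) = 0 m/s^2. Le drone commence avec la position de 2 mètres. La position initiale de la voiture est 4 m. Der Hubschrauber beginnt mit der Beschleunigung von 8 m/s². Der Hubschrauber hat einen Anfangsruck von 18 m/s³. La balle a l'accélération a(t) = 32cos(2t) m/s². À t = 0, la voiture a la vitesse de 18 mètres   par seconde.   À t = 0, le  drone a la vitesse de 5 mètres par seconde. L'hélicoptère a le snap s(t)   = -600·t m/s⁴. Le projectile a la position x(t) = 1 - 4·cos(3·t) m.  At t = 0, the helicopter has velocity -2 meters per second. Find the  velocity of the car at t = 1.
Starting from acceleration a(t) = 0, we take 1 antiderivative. The antiderivative of acceleration is velocity. Using v(0) = 18, we get v(t) = 18. We have velocity v(t) = 18. Substituting t = 1: v(1) = 18.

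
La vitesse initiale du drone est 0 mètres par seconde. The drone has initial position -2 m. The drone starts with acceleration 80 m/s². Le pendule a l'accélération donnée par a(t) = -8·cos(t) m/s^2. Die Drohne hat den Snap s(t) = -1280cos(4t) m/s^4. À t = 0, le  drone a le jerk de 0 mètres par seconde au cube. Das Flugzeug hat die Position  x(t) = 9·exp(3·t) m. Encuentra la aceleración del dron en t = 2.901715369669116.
Debemos encontrar la integral de nuestra ecuación del snap s(t) = -1280·cos(4·t) 2 veces. La antiderivada del snap, con j(0) = 0, da la sacudida: j(t) = -320·sin(4·t). Tomando ∫j(t)dt y aplicando a(0) = 80, encontramos a(t) = 80·cos(4·t). Usando a(t) = 80·cos(4·t) y sustituyendo t = 2.901715369669116, encontramos a = 45.9137623097625.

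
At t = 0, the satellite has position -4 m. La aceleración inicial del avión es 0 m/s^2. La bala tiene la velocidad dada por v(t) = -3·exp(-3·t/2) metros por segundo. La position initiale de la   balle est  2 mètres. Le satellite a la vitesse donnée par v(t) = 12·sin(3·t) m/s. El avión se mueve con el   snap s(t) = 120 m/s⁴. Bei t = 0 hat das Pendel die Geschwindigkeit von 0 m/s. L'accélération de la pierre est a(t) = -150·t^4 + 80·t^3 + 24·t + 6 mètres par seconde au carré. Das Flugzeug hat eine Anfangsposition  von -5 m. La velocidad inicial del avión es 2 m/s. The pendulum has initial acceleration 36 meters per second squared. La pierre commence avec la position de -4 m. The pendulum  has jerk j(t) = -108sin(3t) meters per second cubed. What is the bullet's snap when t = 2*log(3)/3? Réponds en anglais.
Starting from velocity v(t) = -3·exp(-3·t/2), we take 3 derivatives. The derivative of velocity gives acceleration: a(t) = 9·exp(-3·t/2)/2. The derivative of acceleration gives jerk: j(t) = -27·exp(-3·t/2)/4. Differentiating jerk, we get snap: s(t) = 81·exp(-3·t/2)/8. Using s(t) = 81·exp(-3·t/2)/8 and substituting t = 2*log(3)/3, we find s = 27/8.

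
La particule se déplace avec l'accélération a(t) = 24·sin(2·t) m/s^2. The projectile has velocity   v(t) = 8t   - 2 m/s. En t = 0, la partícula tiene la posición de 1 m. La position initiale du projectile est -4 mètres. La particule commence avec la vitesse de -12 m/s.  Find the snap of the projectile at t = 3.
Starting from velocity v(t) = 8·t - 2, we take 3 derivatives. Differentiating velocity, we get acceleration: a(t) = 8. The derivative of acceleration gives jerk: j(t) = 0. The derivative of jerk gives snap: s(t) = 0. From the given snap equation s(t) = 0, we substitute t = 3 to get s = 0.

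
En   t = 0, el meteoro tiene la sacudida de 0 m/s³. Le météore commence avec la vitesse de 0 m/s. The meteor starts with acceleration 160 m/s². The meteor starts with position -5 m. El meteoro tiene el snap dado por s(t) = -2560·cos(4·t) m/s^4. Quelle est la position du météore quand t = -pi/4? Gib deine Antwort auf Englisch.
To find the answer, we compute 4 integrals of s(t) = -2560·cos(4·t). Integrating snap and using the initial condition j(0) = 0, we get j(t) = -640·sin(4·t). The integral of jerk, with a(0) = 160, gives acceleration: a(t) = 160·cos(4·t). Taking ∫a(t)dt and applying v(0) = 0, we find v(t) = 40·sin(4·t). Taking ∫v(t)dt and applying x(0) = -5, we find x(t) = 5 - 10·cos(4·t). Using x(t) = 5 - 10·cos(4·t) and substituting t = -pi/4, we find x = 15.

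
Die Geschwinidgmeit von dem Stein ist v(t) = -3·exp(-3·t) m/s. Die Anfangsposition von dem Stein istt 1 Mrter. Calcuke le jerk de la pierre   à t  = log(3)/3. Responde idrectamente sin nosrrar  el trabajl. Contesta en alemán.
j(log(3)/3) = -9.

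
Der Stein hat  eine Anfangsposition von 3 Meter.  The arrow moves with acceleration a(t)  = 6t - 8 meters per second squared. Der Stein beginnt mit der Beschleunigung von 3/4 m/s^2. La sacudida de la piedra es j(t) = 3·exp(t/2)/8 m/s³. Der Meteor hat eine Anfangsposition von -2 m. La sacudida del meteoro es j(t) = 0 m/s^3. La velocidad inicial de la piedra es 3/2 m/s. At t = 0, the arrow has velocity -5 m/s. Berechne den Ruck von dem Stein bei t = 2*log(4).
Wir haben den Ruck j(t) = 3·exp(t/2)/8. Durch Einsetzen von t = 2*log(4): j(2*log(4)) = 3/2.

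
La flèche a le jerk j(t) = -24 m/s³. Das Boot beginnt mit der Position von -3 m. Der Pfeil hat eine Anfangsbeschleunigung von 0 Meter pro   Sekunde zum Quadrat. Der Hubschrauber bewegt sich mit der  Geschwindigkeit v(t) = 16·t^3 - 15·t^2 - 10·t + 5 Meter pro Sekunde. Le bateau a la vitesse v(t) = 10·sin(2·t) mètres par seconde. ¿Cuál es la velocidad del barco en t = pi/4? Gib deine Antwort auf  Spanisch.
Tenemos la velocidad v(t) = 10·sin(2·t). Sustituyendo t = pi/4: v(pi/4) = 10.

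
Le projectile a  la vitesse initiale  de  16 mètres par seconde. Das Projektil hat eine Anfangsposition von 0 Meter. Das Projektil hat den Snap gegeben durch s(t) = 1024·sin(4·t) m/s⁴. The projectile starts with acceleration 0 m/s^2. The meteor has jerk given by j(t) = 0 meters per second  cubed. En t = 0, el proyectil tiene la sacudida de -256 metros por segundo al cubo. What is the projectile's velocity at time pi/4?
We need to integrate our snap equation s(t) = 1024·sin(4·t) 3 times. Finding the antiderivative of s(t) and using j(0) = -256: j(t) = -256·cos(4·t). Taking ∫j(t)dt and applying a(0) = 0, we find a(t) = -64·sin(4·t). Finding the antiderivative of a(t) and using v(0) = 16: v(t) = 16·cos(4·t). We have velocity v(t) = 16·cos(4·t). Substituting t = pi/4: v(pi/4) = -16.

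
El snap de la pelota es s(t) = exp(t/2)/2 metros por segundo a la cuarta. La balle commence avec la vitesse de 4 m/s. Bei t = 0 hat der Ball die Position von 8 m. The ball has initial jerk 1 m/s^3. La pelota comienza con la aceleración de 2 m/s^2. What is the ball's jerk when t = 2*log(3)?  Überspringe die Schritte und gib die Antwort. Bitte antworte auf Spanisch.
La sacudida en t = 2*log(3) es j = 3.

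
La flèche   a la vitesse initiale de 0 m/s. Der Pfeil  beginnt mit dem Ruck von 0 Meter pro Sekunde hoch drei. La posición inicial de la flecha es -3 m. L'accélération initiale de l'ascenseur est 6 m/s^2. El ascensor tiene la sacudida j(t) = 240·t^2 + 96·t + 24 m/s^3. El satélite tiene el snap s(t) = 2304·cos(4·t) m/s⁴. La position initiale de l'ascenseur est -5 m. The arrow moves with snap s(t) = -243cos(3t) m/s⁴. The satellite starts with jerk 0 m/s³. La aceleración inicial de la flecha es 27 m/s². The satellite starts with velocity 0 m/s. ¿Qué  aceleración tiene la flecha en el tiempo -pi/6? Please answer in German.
Wir müssen die Stammfunktion unserer Gleichung für den Snap s(t) = -243·cos(3·t) 2-mal finden. Die Stammfunktion von dem Snap, mit j(0) = 0, ergibt den Ruck: j(t) = -81·sin(3·t). Die Stammfunktion von dem Ruck ist die Beschleunigung. Mit a(0) = 27 erhalten wir a(t) = 27·cos(3·t). Mit a(t) = 27·cos(3·t) und Einsetzen von t = -pi/6, finden wir a = 0.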